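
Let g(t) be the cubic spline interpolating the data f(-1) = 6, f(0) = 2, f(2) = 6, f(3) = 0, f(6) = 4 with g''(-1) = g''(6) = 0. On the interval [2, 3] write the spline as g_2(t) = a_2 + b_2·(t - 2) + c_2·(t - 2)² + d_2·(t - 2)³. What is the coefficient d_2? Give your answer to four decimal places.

Put m_i = g'' at the i-th knot. Here h = (1, 2, 1, 3) and Δ = (-4, 2, -6, 4/3), so the interior equations h_(i-1)·m_(i-1) + 2(h_(i-1)+h_i)·m_i + h_i·m_(i+1) = 6(Δ_i − Δ_(i-1)) read
  1·m_0 + 6·m_1 + 2·m_2 = 6(Δ_1 - Δ_0) = 36
  2·m_1 + 6·m_2 + 1·m_3 = 6(Δ_2 - Δ_1) = -48
  1·m_2 + 8·m_3 + 3·m_4 = 6(Δ_3 - Δ_2) = 44
Natural end conditions: m_0 = m_4 = 0.
Hence m_0 = 0, m_1 = 1274/125, m_2 = -1572/125, m_3 = 884/125, m_4 = 0.
On [2, 3], with g_2(t) = a_2 + b_2·(t - 2) + c_2·(t - 2)² + d_2·(t - 2)³: c_2 = m_2/2 = -786/125, d_2 = (m_3 - m_2)/(6h_2) = 1228/375, b_2 = Δ_2 - h_2(2m_2 + m_3)/6 = -224/75.

3.2747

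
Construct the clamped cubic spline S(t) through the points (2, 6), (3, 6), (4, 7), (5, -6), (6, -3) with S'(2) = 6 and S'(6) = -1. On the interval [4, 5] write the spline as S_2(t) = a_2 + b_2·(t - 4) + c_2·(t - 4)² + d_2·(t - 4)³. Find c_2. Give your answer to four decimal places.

Write M_i for S''(x_i). With h_i = 1, 1, 1, 1 and divided differences Δ_i = 0, 1, -13, 3, the continuity of S' gives the tridiagonal system
  1·M_0 + 4·M_1 + 1·M_2 = 6(Δ_1 - Δ_0) = 6
  1·M_1 + 4·M_2 + 1·M_3 = 6(Δ_2 - Δ_1) = -84
  1·M_2 + 4·M_3 + 1·M_4 = 6(Δ_3 - Δ_2) = 96
Clamped end conditions give two more equations: 2h_0·M_0 + h_0·M_1 = 6(Δ_0 - S'(2)) = -36 and h_3·M_3 + 2h_3·M_4 = 6(S'(6) - Δ_3) = -24.
Solving: M_0 = -53/2, M_1 = 17, M_2 = -71/2, M_3 = 41, M_4 = -65/2.
On [4, 5], with S_2(t) = a_2 + b_2·(t - 4) + c_2·(t - 4)² + d_2·(t - 4)³: c_2 = M_2/2 = -71/4, d_2 = (M_3 - M_2)/(6h_2) = 51/4, b_2 = Δ_2 - h_2(2M_2 + M_3)/6 = -8.

-17.7500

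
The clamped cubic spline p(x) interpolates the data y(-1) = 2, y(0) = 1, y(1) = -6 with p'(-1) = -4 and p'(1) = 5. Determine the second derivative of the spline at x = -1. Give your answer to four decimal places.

Put M_i = p'' at the i-th knot. Here h = (1, 1) and Δ = (-1, -7), so the interior equations h_(i-1)·M_(i-1) + 2(h_(i-1)+h_i)·M_i + h_i·M_(i+1) = 6(Δ_i − Δ_(i-1)) read
  1·M_0 + 4·M_1 + 1·M_2 = 6(Δ_1 - Δ_0) = -36
Clamped end conditions give two more equations: 2h_0·M_0 + h_0·M_1 = 6(Δ_0 - p'(-1)) = 18 and h_1·M_1 + 2h_1·M_2 = 6(p'(1) - Δ_1) = 72.
Solving: M_0 = 45/2, M_1 = -27, M_2 = 99/2.

22.5000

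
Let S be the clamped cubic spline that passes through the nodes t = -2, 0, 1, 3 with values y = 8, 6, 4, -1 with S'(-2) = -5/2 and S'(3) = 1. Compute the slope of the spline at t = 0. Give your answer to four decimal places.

-1.0625

Let m_i = S''(x_i). Step sizes h_i = 2, 1, 2; slopes of the chords Δ_i = (y_(i+1) - y_i)/h_i = -1, -2, -5/2.
  2·m_0 + 6·m_1 + 1·m_2 = 6(Δ_1 - Δ_0) = -6
  1·m_1 + 6·m_2 + 2·m_3 = 6(Δ_2 - Δ_1) = -3
Clamped end conditions give two more equations: 2h_0·m_0 + h_0·m_1 = 6(Δ_0 - S'(-2)) = 9 and h_2·m_2 + 2h_2·m_3 = 6(S'(3) - Δ_2) = 21.
Solving: m_0 = 49/16, m_1 = -13/8, m_2 = -19/8, m_3 = 103/16.
On [0, 1], S'(t) = b_1 + 2c_1·t + 3d_1·t² with b_1 = Δ_1 - h_1(2m_1 + m_2)/6 = -17/16, c_1 = m_1/2 = -13/16, d_1 = (m_2 - m_1)/(6h_1) = -1/8. So S'(0) = -17/16.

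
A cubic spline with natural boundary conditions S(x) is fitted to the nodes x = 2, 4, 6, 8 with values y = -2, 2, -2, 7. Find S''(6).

With m_i denoting the second derivative at x_i, h_i = 2, 2, 2, and Δ_i = (y_(i+1) − y_i)/h_i = 2, -2, 9/2:
  2·m_0 + 8·m_1 + 2·m_2 = 6(Δ_1 - Δ_0) = -24
  2·m_1 + 8·m_2 + 2·m_3 = 6(Δ_2 - Δ_1) = 39
Natural end conditions: m_0 = m_3 = 0.
Solving the tridiagonal system: m_0 = 0, m_1 = -9/2, m_2 = 6, m_3 = 0.

6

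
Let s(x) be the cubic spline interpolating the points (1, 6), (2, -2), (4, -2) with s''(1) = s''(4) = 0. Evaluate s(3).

Let M_i = s''(x_i). Step sizes h_i = 1, 2; slopes of the chords Δ_i = (y_(i+1) - y_i)/h_i = -8, 0.
  1·M_0 + 6·M_1 + 2·M_2 = 6(Δ_1 - Δ_0) = 48
Natural end conditions: M_0 = M_2 = 0.
Solving the tridiagonal system: M_0 = 0, M_1 = 8, M_2 = 0.
On [2, 4], s(x) = -2 - 16/3·(x - 2) + 4·(x - 2)² - 2/3·(x - 2)³.
With (x - 2) = 1: s(3) = -4.

-4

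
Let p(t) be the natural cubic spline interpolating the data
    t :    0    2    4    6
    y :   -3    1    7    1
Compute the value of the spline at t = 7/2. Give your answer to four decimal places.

Let M_i = p''(x_i). Step sizes h_i = 2, 2, 2; slopes of the chords Δ_i = (y_(i+1) - y_i)/h_i = 2, 3, -3.
  2·M_0 + 8·M_1 + 2·M_2 = 6(Δ_1 - Δ_0) = 6
  2·M_1 + 8·M_2 + 2·M_3 = 6(Δ_2 - Δ_1) = -36
Natural end conditions: M_0 = M_3 = 0.
Solving: M_0 = 0, M_1 = 2, M_2 = -5, M_3 = 0.
On [2, 4], p(t) = 1 + 10/3·(t - 2) + 1·(t - 2)² - 7/12·(t - 2)³.
With (t - 2) = 3/2: p(7/2) = 201/32.

6.2813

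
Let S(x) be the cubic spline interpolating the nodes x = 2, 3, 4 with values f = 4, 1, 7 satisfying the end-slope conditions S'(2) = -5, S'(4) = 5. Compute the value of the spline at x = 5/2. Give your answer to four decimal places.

Let σ_i = S''(x_i). Step sizes h_i = 1, 1; slopes of the chords Δ_i = (y_(i+1) - y_i)/h_i = -3, 6.
  1·σ_0 + 4·σ_1 + 1·σ_2 = 6(Δ_1 - Δ_0) = 54
Clamped end conditions give two more equations: 2h_0·σ_0 + h_0·σ_1 = 6(Δ_0 - S'(2)) = 12 and h_1·σ_1 + 2h_1·σ_2 = 6(S'(4) - Δ_1) = -6.
Solving the tridiagonal system: σ_0 = -5/2, σ_1 = 17, σ_2 = -23/2.
On [2, 3], S(x) = 4 - 5·(x - 2) - 5/4·(x - 2)² + 13/4·(x - 2)³.
With (x - 2) = 1/2: S(5/2) = 51/32.

1.5938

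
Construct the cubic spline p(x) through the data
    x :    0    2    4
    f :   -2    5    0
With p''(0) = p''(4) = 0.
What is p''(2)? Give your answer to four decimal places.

-4.5000

Put M_i = p'' at the i-th knot. Here h = (2, 2) and Δ = (7/2, -5/2), so the interior equations h_(i-1)·M_(i-1) + 2(h_(i-1)+h_i)·M_i + h_i·M_(i+1) = 6(Δ_i − Δ_(i-1)) read
  2·M_0 + 8·M_1 + 2·M_2 = 6(Δ_1 - Δ_0) = -36
Natural end conditions: M_0 = M_2 = 0.
Solving: M_0 = 0, M_1 = -9/2, M_2 = 0.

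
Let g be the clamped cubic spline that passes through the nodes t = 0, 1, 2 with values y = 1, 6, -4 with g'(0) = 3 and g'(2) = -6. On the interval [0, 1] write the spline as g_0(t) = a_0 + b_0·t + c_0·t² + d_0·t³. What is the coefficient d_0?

Put m_i = g'' at the i-th knot. Here h = (1, 1) and Δ = (5, -10), so the interior equations h_(i-1)·m_(i-1) + 2(h_(i-1)+h_i)·m_i + h_i·m_(i+1) = 6(Δ_i − Δ_(i-1)) read
  1·m_0 + 4·m_1 + 1·m_2 = 6(Δ_1 - Δ_0) = -90
Clamped end conditions give two more equations: 2h_0·m_0 + h_0·m_1 = 6(Δ_0 - g'(0)) = 12 and h_1·m_1 + 2h_1·m_2 = 6(g'(2) - Δ_1) = 24.
Solving: m_0 = 24, m_1 = -36, m_2 = 30.
On [0, 1], with g_0(t) = a_0 + b_0·t + c_0·t² + d_0·t³: c_0 = m_0/2 = 12, d_0 = (m_1 - m_0)/(6h_0) = -10, b_0 = Δ_0 - h_0(2m_0 + m_1)/6 = 3.

-10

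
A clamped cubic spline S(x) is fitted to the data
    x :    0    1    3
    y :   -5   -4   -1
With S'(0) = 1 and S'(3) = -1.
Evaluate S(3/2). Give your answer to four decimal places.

-2.9922

Let m_i = S''(x_i). Step sizes h_i = 1, 2; slopes of the chords Δ_i = (y_(i+1) - y_i)/h_i = 1, 3/2.
  1·m_0 + 6·m_1 + 2·m_2 = 6(Δ_1 - Δ_0) = 3
Clamped end conditions give two more equations: 2h_0·m_0 + h_0·m_1 = 6(Δ_0 - S'(0)) = 0 and h_1·m_1 + 2h_1·m_2 = 6(S'(3) - Δ_1) = -15.
Hence m_0 = -7/6, m_1 = 7/3, m_2 = -59/12.
On [1, 3], S(x) = -4 + 19/12·(x - 1) + 7/6·(x - 1)² - 29/48·(x - 1)³.
With (x - 1) = 1/2: S(3/2) = -383/128.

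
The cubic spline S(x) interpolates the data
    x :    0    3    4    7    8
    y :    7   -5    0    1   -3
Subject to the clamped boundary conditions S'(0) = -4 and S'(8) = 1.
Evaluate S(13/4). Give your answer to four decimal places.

-4.1125

Let M_i = S''(x_i). Step sizes h_i = 3, 1, 3, 1; slopes of the chords Δ_i = (y_(i+1) - y_i)/h_i = -4, 5, 1/3, -4.
  3·M_0 + 8·M_1 + 1·M_2 = 6(Δ_1 - Δ_0) = 54
  1·M_1 + 8·M_2 + 3·M_3 = 6(Δ_2 - Δ_1) = -28
  3·M_2 + 8·M_3 + 1·M_4 = 6(Δ_3 - Δ_2) = -26
Clamped end conditions give two more equations: 2h_0·M_0 + h_0·M_1 = 6(Δ_0 - S'(0)) = 0 and h_3·M_3 + 2h_3·M_4 = 6(S'(8) - Δ_3) = 30.
Hence M_0 = -947/216, M_1 = 947/108, M_2 = -647/216, M_3 = -461/108, M_4 = 3701/216.
On [3, 4], S(x) = -5 + 371/144·(x - 3) + 947/216·(x - 3)² - 847/432·(x - 3)³.
With (x - 3) = 1/4: S(13/4) = -37901/9216.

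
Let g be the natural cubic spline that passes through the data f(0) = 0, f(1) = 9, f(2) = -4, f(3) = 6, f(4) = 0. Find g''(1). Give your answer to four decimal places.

-46.9286

Write σ_i for g''(x_i). With h_i = 1, 1, 1, 1 and divided differences Δ_i = 9, -13, 10, -6, the continuity of g' gives the tridiagonal system
  1·σ_0 + 4·σ_1 + 1·σ_2 = 6(Δ_1 - Δ_0) = -132
  1·σ_1 + 4·σ_2 + 1·σ_3 = 6(Δ_2 - Δ_1) = 138
  1·σ_2 + 4·σ_3 + 1·σ_4 = 6(Δ_3 - Δ_2) = -96
Natural end conditions: σ_0 = σ_4 = 0.
Forward elimination and back-substitution give σ_0 = 0, σ_1 = -657/14, σ_2 = 390/7, σ_3 = -531/14, σ_4 = 0.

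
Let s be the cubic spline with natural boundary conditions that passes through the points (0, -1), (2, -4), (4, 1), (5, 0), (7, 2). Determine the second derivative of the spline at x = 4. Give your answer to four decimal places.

Put σ_i = s'' at the i-th knot. Here h = (2, 2, 1, 2) and Δ = (-3/2, 5/2, -1, 1), so the interior equations h_(i-1)·σ_(i-1) + 2(h_(i-1)+h_i)·σ_i + h_i·σ_(i+1) = 6(Δ_i − Δ_(i-1)) read
  2·σ_0 + 8·σ_1 + 2·σ_2 = 6(Δ_1 - Δ_0) = 24
  2·σ_1 + 6·σ_2 + 1·σ_3 = 6(Δ_2 - Δ_1) = -21
  1·σ_2 + 6·σ_3 + 2·σ_4 = 6(Δ_3 - Δ_2) = 12
Natural end conditions: σ_0 = σ_4 = 0.
Hence σ_0 = 0, σ_1 = 279/64, σ_2 = -87/16, σ_3 = 93/32, σ_4 = 0.

-5.4375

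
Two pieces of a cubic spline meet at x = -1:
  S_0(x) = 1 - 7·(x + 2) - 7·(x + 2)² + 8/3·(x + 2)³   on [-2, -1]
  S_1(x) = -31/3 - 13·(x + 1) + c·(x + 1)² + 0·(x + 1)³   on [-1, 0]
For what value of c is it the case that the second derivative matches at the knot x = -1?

S_0''(x) = -14 + 16·(x + 2), so S_0''(-1) = 2. On the right, S_1''(-1) = 2c, so c = 1.

1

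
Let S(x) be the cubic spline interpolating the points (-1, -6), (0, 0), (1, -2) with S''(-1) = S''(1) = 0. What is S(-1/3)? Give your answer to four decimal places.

Put m_i = S'' at the i-th knot. Here h = (1, 1) and Δ = (6, -2), so the interior equations h_(i-1)·m_(i-1) + 2(h_(i-1)+h_i)·m_i + h_i·m_(i+1) = 6(Δ_i − Δ_(i-1)) read
  1·m_0 + 4·m_1 + 1·m_2 = 6(Δ_1 - Δ_0) = -48
Natural end conditions: m_0 = m_2 = 0.
Solving: m_0 = 0, m_1 = -12, m_2 = 0.
On [-1, 0], S(x) = -6 + 8·(x + 1) + 0·(x + 1)² - 2·(x + 1)³.
With (x + 1) = 2/3: S(-1/3) = -34/27.

-1.2593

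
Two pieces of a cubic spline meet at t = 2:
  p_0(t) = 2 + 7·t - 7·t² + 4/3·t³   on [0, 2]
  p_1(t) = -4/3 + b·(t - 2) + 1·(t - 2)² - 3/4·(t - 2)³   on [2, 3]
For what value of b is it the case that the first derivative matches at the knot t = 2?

p_0'(t) = 7 - 14·t + 4·t², so p_0'(2) = -5. On the right, p_1'(2) = b, so b = -5.

-5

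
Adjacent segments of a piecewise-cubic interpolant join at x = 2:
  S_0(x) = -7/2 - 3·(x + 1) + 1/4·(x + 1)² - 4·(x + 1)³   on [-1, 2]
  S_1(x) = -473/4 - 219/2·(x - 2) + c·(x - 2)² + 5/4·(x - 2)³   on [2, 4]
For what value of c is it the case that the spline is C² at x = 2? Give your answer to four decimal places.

S_0''(x) = 1/2 - 24·(x + 1), so S_0''(2) = -143/2. On the right, S_1''(2) = 2c, so c = -143/4.

-35.7500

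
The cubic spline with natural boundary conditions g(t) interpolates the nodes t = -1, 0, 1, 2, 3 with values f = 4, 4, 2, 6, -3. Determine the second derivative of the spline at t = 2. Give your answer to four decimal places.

-23.6786

Let σ_i = g''(x_i). Step sizes h_i = 1, 1, 1, 1; slopes of the chords Δ_i = (y_(i+1) - y_i)/h_i = 0, -2, 4, -9.
  1·σ_0 + 4·σ_1 + 1·σ_2 = 6(Δ_1 - Δ_0) = -12
  1·σ_1 + 4·σ_2 + 1·σ_3 = 6(Δ_2 - Δ_1) = 36
  1·σ_2 + 4·σ_3 + 1·σ_4 = 6(Δ_3 - Δ_2) = -78
Natural end conditions: σ_0 = σ_4 = 0.
Solving the tridiagonal system: σ_0 = 0, σ_1 = -201/28, σ_2 = 117/7, σ_3 = -663/28, σ_4 = 0.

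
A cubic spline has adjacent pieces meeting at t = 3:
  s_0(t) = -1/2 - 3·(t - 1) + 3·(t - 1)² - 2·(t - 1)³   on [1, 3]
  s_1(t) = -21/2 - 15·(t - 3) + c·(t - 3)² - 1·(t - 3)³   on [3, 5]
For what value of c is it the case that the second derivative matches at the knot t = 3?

-9

s_0''(t) = 6 - 12·(t - 1), so s_0''(3) = -18. On the right, s_1''(3) = 2c, so c = -9.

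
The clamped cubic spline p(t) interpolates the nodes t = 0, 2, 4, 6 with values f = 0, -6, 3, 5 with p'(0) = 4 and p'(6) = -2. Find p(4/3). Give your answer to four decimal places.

-3.5259

With m_i denoting the second derivative at x_i, h_i = 2, 2, 2, and Δ_i = (y_(i+1) − y_i)/h_i = -3, 9/2, 1:
  2·m_0 + 8·m_1 + 2·m_2 = 6(Δ_1 - Δ_0) = 45
  2·m_1 + 8·m_2 + 2·m_3 = 6(Δ_2 - Δ_1) = -21
Clamped end conditions give two more equations: 2h_0·m_0 + h_0·m_1 = 6(Δ_0 - p'(0)) = -42 and h_2·m_2 + 2h_2·m_3 = 6(p'(6) - Δ_2) = -18.
Solving: m_0 = -159/10, m_1 = 54/5, m_2 = -24/5, m_3 = -21/10.
On [0, 2], p(t) = 0 + 4·t - 159/20·t² + 89/40·t³.
With t = 4/3: p(4/3) = -476/135.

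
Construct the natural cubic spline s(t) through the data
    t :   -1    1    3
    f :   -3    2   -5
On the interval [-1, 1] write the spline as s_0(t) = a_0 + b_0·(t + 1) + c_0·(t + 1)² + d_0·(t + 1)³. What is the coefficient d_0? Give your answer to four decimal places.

-0.3750

Let m_i = s''(x_i). Step sizes h_i = 2, 2; slopes of the chords Δ_i = (y_(i+1) - y_i)/h_i = 5/2, -7/2.
  2·m_0 + 8·m_1 + 2·m_2 = 6(Δ_1 - Δ_0) = -36
Natural end conditions: m_0 = m_2 = 0.
Hence m_0 = 0, m_1 = -9/2, m_2 = 0.
On [-1, 1], with s_0(t) = a_0 + b_0·(t + 1) + c_0·(t + 1)² + d_0·(t + 1)³: c_0 = m_0/2 = 0, d_0 = (m_1 - m_0)/(6h_0) = -3/8, b_0 = Δ_0 - h_0(2m_0 + m_1)/6 = 4.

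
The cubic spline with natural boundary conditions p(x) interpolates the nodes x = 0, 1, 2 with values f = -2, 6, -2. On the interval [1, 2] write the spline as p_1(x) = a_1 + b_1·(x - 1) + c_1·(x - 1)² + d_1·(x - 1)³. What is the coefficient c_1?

-12

Write M_i for p''(x_i). With h_i = 1, 1 and divided differences Δ_i = 8, -8, the continuity of p' gives the tridiagonal system
  1·M_0 + 4·M_1 + 1·M_2 = 6(Δ_1 - Δ_0) = -96
Natural end conditions: M_0 = M_2 = 0.
Hence M_0 = 0, M_1 = -24, M_2 = 0.
On [1, 2], with p_1(x) = a_1 + b_1·(x - 1) + c_1·(x - 1)² + d_1·(x - 1)³: c_1 = M_1/2 = -12, d_1 = (M_2 - M_1)/(6h_1) = 4, b_1 = Δ_1 - h_1(2M_1 + M_2)/6 = 0.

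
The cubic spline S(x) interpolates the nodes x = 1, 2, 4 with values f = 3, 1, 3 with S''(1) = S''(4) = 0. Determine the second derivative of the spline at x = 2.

Put σ_i = S'' at the i-th knot. Here h = (1, 2) and Δ = (-2, 1), so the interior equations h_(i-1)·σ_(i-1) + 2(h_(i-1)+h_i)·σ_i + h_i·σ_(i+1) = 6(Δ_i − Δ_(i-1)) read
  1·σ_0 + 6·σ_1 + 2·σ_2 = 6(Δ_1 - Δ_0) = 18
Natural end conditions: σ_0 = σ_2 = 0.
Solving the tridiagonal system: σ_0 = 0, σ_1 = 3, σ_2 = 0.

3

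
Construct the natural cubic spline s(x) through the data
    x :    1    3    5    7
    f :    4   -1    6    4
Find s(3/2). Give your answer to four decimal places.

Write M_i for s''(x_i). With h_i = 2, 2, 2 and divided differences Δ_i = -5/2, 7/2, -1, the continuity of s' gives the tridiagonal system
  2·M_0 + 8·M_1 + 2·M_2 = 6(Δ_1 - Δ_0) = 36
  2·M_1 + 8·M_2 + 2·M_3 = 6(Δ_2 - Δ_1) = -27
Natural end conditions: M_0 = M_3 = 0.
Solving: M_0 = 0, M_1 = 57/10, M_2 = -24/5, M_3 = 0.
On [1, 3], s(x) = 4 - 22/5·(x - 1) + 0·(x - 1)² + 19/40·(x - 1)³.
With (x - 1) = 1/2: s(3/2) = 119/64.

1.8594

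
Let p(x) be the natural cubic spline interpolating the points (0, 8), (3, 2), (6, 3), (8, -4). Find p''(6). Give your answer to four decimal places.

Let m_i = p''(x_i). Step sizes h_i = 3, 3, 2; slopes of the chords Δ_i = (y_(i+1) - y_i)/h_i = -2, 1/3, -7/2.
  3·m_0 + 12·m_1 + 3·m_2 = 6(Δ_1 - Δ_0) = 14
  3·m_1 + 10·m_2 + 2·m_3 = 6(Δ_2 - Δ_1) = -23
Natural end conditions: m_0 = m_3 = 0.
Solving: m_0 = 0, m_1 = 209/111, m_2 = -106/37, m_3 = 0.

-2.8649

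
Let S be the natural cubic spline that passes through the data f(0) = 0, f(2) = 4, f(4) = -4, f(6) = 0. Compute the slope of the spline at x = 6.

Write M_i for S''(x_i). With h_i = 2, 2, 2 and divided differences Δ_i = 2, -4, 2, the continuity of S' gives the tridiagonal system
  2·M_0 + 8·M_1 + 2·M_2 = 6(Δ_1 - Δ_0) = -36
  2·M_1 + 8·M_2 + 2·M_3 = 6(Δ_2 - Δ_1) = 36
Natural end conditions: M_0 = M_3 = 0.
Hence M_0 = 0, M_1 = -6, M_2 = 6, M_3 = 0.
On [4, 6], S'(x) = b_2 + 2c_2·(x - 4) + 3d_2·(x - 4)² with b_2 = Δ_2 - h_2(2M_2 + M_3)/6 = -2, c_2 = M_2/2 = 3, d_2 = (M_3 - M_2)/(6h_2) = -1/2. So S'(6) = 4.

4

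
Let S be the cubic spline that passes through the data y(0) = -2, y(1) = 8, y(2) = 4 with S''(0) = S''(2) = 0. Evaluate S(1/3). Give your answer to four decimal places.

Put m_i = S'' at the i-th knot. Here h = (1, 1) and Δ = (10, -4), so the interior equations h_(i-1)·m_(i-1) + 2(h_(i-1)+h_i)·m_i + h_i·m_(i+1) = 6(Δ_i − Δ_(i-1)) read
  1·m_0 + 4·m_1 + 1·m_2 = 6(Δ_1 - Δ_0) = -84
Natural end conditions: m_0 = m_2 = 0.
Hence m_0 = 0, m_1 = -21, m_2 = 0.
On [0, 1], S(t) = -2 + 27/2·t + 0·t² - 7/2·t³.
With t = 1/3: S(1/3) = 64/27.

2.3704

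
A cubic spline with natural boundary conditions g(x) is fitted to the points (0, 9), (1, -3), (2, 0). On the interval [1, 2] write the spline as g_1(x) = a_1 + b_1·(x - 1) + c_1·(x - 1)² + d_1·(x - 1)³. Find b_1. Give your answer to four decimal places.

-4.5000

Write M_i for g''(x_i). With h_i = 1, 1 and divided differences Δ_i = -12, 3, the continuity of g' gives the tridiagonal system
  1·M_0 + 4·M_1 + 1·M_2 = 6(Δ_1 - Δ_0) = 90
Natural end conditions: M_0 = M_2 = 0.
Forward elimination and back-substitution give M_0 = 0, M_1 = 45/2, M_2 = 0.
On [1, 2], with g_1(x) = a_1 + b_1·(x - 1) + c_1·(x - 1)² + d_1·(x - 1)³: c_1 = M_1/2 = 45/4, d_1 = (M_2 - M_1)/(6h_1) = -15/4, b_1 = Δ_1 - h_1(2M_1 + M_2)/6 = -9/2.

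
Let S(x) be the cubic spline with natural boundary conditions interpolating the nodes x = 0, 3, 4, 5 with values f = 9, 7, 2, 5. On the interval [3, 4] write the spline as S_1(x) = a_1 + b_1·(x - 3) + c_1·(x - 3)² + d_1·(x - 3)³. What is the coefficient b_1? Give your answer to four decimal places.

With M_i denoting the second derivative at x_i, h_i = 3, 1, 1, and Δ_i = (y_(i+1) − y_i)/h_i = -2/3, -5, 3:
  3·M_0 + 8·M_1 + 1·M_2 = 6(Δ_1 - Δ_0) = -26
  1·M_1 + 4·M_2 + 1·M_3 = 6(Δ_2 - Δ_1) = 48
Natural end conditions: M_0 = M_3 = 0.
Solving: M_0 = 0, M_1 = -152/31, M_2 = 410/31, M_3 = 0.
On [3, 4], with S_1(x) = a_1 + b_1·(x - 3) + c_1·(x - 3)² + d_1·(x - 3)³: c_1 = M_1/2 = -76/31, d_1 = (M_2 - M_1)/(6h_1) = 281/93, b_1 = Δ_1 - h_1(2M_1 + M_2)/6 = -518/93.

-5.5699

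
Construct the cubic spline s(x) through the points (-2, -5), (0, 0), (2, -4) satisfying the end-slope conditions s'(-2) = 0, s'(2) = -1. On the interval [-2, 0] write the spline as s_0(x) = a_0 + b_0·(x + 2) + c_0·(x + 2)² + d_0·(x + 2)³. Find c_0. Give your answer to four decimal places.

Write M_i for s''(x_i). With h_i = 2, 2 and divided differences Δ_i = 5/2, -2, the continuity of s' gives the tridiagonal system
  2·M_0 + 8·M_1 + 2·M_2 = 6(Δ_1 - Δ_0) = -27
Clamped end conditions give two more equations: 2h_0·M_0 + h_0·M_1 = 6(Δ_0 - s'(-2)) = 15 and h_1·M_1 + 2h_1·M_2 = 6(s'(2) - Δ_1) = 6.
Solving: M_0 = 55/8, M_1 = -25/4, M_2 = 37/8.
On [-2, 0], with s_0(x) = a_0 + b_0·(x + 2) + c_0·(x + 2)² + d_0·(x + 2)³: c_0 = M_0/2 = 55/16, d_0 = (M_1 - M_0)/(6h_0) = -35/32, b_0 = Δ_0 - h_0(2M_0 + M_1)/6 = 0.

3.4375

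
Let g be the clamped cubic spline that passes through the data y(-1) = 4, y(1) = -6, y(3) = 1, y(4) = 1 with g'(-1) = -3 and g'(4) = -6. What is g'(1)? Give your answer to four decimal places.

Put σ_i = g'' at the i-th knot. Here h = (2, 2, 1) and Δ = (-5, 7/2, 0), so the interior equations h_(i-1)·σ_(i-1) + 2(h_(i-1)+h_i)·σ_i + h_i·σ_(i+1) = 6(Δ_i − Δ_(i-1)) read
  2·σ_0 + 8·σ_1 + 2·σ_2 = 6(Δ_1 - Δ_0) = 51
  2·σ_1 + 6·σ_2 + 1·σ_3 = 6(Δ_2 - Δ_1) = -21
Clamped end conditions give two more equations: 2h_0·σ_0 + h_0·σ_1 = 6(Δ_0 - g'(-1)) = -12 and h_2·σ_2 + 2h_2·σ_3 = 6(g'(4) - Δ_2) = -36.
Solving the tridiagonal system: σ_0 = -351/46, σ_1 = 213/23, σ_2 = -90/23, σ_3 = -369/23.
On [1, 3], g'(t) = b_1 + 2c_1·(t - 1) + 3d_1·(t - 1)² with b_1 = Δ_1 - h_1(2σ_1 + σ_2)/6 = -63/46, c_1 = σ_1/2 = 213/46, d_1 = (σ_2 - σ_1)/(6h_1) = -101/92. So g'(1) = -63/46.

-1.3696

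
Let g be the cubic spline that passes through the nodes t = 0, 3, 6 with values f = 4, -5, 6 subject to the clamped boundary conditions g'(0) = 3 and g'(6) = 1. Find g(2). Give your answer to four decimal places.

-1.7778

Write m_i for g''(x_i). With h_i = 3, 3 and divided differences Δ_i = -3, 11/3, the continuity of g' gives the tridiagonal system
  3·m_0 + 12·m_1 + 3·m_2 = 6(Δ_1 - Δ_0) = 40
Clamped end conditions give two more equations: 2h_0·m_0 + h_0·m_1 = 6(Δ_0 - g'(0)) = -36 and h_1·m_1 + 2h_1·m_2 = 6(g'(6) - Δ_1) = -16.
Hence m_0 = -29/3, m_1 = 22/3, m_2 = -19/3.
On [0, 3], g(t) = 4 + 3·t - 29/6·t² + 17/18·t³.
With t = 2: g(2) = -16/9.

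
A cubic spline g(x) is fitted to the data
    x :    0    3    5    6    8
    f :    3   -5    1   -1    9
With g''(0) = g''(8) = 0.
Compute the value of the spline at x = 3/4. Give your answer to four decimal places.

With σ_i denoting the second derivative at x_i, h_i = 3, 2, 1, 2, and Δ_i = (y_(i+1) − y_i)/h_i = -8/3, 3, -2, 5:
  3·σ_0 + 10·σ_1 + 2·σ_2 = 6(Δ_1 - Δ_0) = 34
  2·σ_1 + 6·σ_2 + 1·σ_3 = 6(Δ_2 - Δ_1) = -30
  1·σ_2 + 6·σ_3 + 2·σ_4 = 6(Δ_3 - Δ_2) = 42
Natural end conditions: σ_0 = σ_4 = 0.
Solving the tridiagonal system: σ_0 = 0, σ_1 = 817/163, σ_2 = -1314/163, σ_3 = 1360/163, σ_4 = 0.
On [0, 3], g(x) = 3 - 5059/978·x + 0·x² + 817/2934·x³.
With x = 3/4: g(3/4) = -15901/20864.

-0.7621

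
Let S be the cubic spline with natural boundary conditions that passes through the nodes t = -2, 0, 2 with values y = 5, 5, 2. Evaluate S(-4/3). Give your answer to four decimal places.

5.2222

Let m_i = S''(x_i). Step sizes h_i = 2, 2; slopes of the chords Δ_i = (y_(i+1) - y_i)/h_i = 0, -3/2.
  2·m_0 + 8·m_1 + 2·m_2 = 6(Δ_1 - Δ_0) = -9
Natural end conditions: m_0 = m_2 = 0.
Solving: m_0 = 0, m_1 = -9/8, m_2 = 0.
On [-2, 0], S(t) = 5 + 3/8·(t + 2) + 0·(t + 2)² - 3/32·(t + 2)³.
With (t + 2) = 2/3: S(-4/3) = 47/9.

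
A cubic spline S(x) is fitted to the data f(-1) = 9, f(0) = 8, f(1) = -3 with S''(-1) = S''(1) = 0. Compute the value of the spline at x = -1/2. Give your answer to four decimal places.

Let σ_i = S''(x_i). Step sizes h_i = 1, 1; slopes of the chords Δ_i = (y_(i+1) - y_i)/h_i = -1, -11.
  1·σ_0 + 4·σ_1 + 1·σ_2 = 6(Δ_1 - Δ_0) = -60
Natural end conditions: σ_0 = σ_2 = 0.
Forward elimination and back-substitution give σ_0 = 0, σ_1 = -15, σ_2 = 0.
On [-1, 0], S(x) = 9 + 3/2·(x + 1) + 0·(x + 1)² - 5/2·(x + 1)³.
With (x + 1) = 1/2: S(-1/2) = 151/16.

9.4375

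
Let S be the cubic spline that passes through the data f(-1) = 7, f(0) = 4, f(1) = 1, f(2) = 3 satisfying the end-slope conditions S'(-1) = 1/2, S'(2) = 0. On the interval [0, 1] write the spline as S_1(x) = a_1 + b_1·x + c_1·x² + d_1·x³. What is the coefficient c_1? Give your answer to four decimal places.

0.0333

Let m_i = S''(x_i). Step sizes h_i = 1, 1, 1; slopes of the chords Δ_i = (y_(i+1) - y_i)/h_i = -3, -3, 2.
  1·m_0 + 4·m_1 + 1·m_2 = 6(Δ_1 - Δ_0) = 0
  1·m_1 + 4·m_2 + 1·m_3 = 6(Δ_2 - Δ_1) = 30
Clamped end conditions give two more equations: 2h_0·m_0 + h_0·m_1 = 6(Δ_0 - S'(-1)) = -21 and h_2·m_2 + 2h_2·m_3 = 6(S'(2) - Δ_2) = -12.
Forward elimination and back-substitution give m_0 = -158/15, m_1 = 1/15, m_2 = 154/15, m_3 = -167/15.
On [0, 1], with S_1(x) = a_1 + b_1·x + c_1·x² + d_1·x³: c_1 = m_1/2 = 1/30, d_1 = (m_2 - m_1)/(6h_1) = 17/10, b_1 = Δ_1 - h_1(2m_1 + m_2)/6 = -71/15.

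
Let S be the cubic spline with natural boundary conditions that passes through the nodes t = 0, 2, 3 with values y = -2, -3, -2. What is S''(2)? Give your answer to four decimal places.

Put σ_i = S'' at the i-th knot. Here h = (2, 1) and Δ = (-1/2, 1), so the interior equations h_(i-1)·σ_(i-1) + 2(h_(i-1)+h_i)·σ_i + h_i·σ_(i+1) = 6(Δ_i − Δ_(i-1)) read
  2·σ_0 + 6·σ_1 + 1·σ_2 = 6(Δ_1 - Δ_0) = 9
Natural end conditions: σ_0 = σ_2 = 0.
Forward elimination and back-substitution give σ_0 = 0, σ_1 = 3/2, σ_2 = 0.

1.5000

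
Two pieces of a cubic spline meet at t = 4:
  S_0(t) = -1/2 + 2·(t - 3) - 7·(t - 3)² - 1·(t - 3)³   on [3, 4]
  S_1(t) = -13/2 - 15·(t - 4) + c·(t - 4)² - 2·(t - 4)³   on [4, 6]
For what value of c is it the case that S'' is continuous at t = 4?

S_0''(t) = -14 - 6·(t - 3), so S_0''(4) = -20. On the right, S_1''(4) = 2c, so c = -10.

-10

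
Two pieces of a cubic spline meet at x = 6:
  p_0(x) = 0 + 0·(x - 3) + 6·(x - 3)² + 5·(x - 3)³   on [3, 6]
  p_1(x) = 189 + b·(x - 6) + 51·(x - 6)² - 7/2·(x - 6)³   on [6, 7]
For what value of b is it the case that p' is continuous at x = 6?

171

p_0'(x) = 0 + 12·(x - 3) + 15·(x - 3)², so p_0'(6) = 171. On the right, p_1'(6) = b, so b = 171.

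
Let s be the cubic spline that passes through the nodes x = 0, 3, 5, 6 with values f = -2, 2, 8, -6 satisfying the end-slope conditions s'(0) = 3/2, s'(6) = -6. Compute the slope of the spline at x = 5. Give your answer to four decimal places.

Put m_i = s'' at the i-th knot. Here h = (3, 2, 1) and Δ = (4/3, 3, -14), so the interior equations h_(i-1)·m_(i-1) + 2(h_(i-1)+h_i)·m_i + h_i·m_(i+1) = 6(Δ_i − Δ_(i-1)) read
  3·m_0 + 10·m_1 + 2·m_2 = 6(Δ_1 - Δ_0) = 10
  2·m_1 + 6·m_2 + 1·m_3 = 6(Δ_2 - Δ_1) = -102
Clamped end conditions give two more equations: 2h_0·m_0 + h_0·m_1 = 6(Δ_0 - s'(0)) = -1 and h_2·m_2 + 2h_2·m_3 = 6(s'(6) - Δ_2) = 48.
Solving the tridiagonal system: m_0 = -72/19, m_1 = 413/57, m_2 = -1456/57, m_3 = 2096/57.
On [5, 6], s'(x) = b_2 + 2c_2·(x - 5) + 3d_2·(x - 5)² with b_2 = Δ_2 - h_2(2m_2 + m_3)/6 = -662/57, c_2 = m_2/2 = -728/57, d_2 = (m_3 - m_2)/(6h_2) = 592/57. So s'(5) = -662/57.

-11.6140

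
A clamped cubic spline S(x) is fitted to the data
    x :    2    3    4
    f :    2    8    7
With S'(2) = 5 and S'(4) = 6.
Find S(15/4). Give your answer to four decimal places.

Let σ_i = S''(x_i). Step sizes h_i = 1, 1; slopes of the chords Δ_i = (y_(i+1) - y_i)/h_i = 6, -1.
  1·σ_0 + 4·σ_1 + 1·σ_2 = 6(Δ_1 - Δ_0) = -42
Clamped end conditions give two more equations: 2h_0·σ_0 + h_0·σ_1 = 6(Δ_0 - S'(2)) = 6 and h_1·σ_1 + 2h_1·σ_2 = 6(S'(4) - Δ_1) = 42.
Forward elimination and back-substitution give σ_0 = 14, σ_1 = -22, σ_2 = 32.
On [3, 4], S(x) = 8 + 1·(x - 3) - 11·(x - 3)² + 9·(x - 3)³.
With (x - 3) = 3/4: S(15/4) = 407/64.

6.3594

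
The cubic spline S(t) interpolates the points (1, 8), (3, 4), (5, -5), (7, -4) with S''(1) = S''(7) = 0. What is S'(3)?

-4

Let M_i = S''(x_i). Step sizes h_i = 2, 2, 2; slopes of the chords Δ_i = (y_(i+1) - y_i)/h_i = -2, -9/2, 1/2.
  2·M_0 + 8·M_1 + 2·M_2 = 6(Δ_1 - Δ_0) = -15
  2·M_1 + 8·M_2 + 2·M_3 = 6(Δ_2 - Δ_1) = 30
Natural end conditions: M_0 = M_3 = 0.
Hence M_0 = 0, M_1 = -3, M_2 = 9/2, M_3 = 0.
On [3, 5], S'(t) = b_1 + 2c_1·(t - 3) + 3d_1·(t - 3)² with b_1 = Δ_1 - h_1(2M_1 + M_2)/6 = -4, c_1 = M_1/2 = -3/2, d_1 = (M_2 - M_1)/(6h_1) = 5/8. So S'(3) = -4.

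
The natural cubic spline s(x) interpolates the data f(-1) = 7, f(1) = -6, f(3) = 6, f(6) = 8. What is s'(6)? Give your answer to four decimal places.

-2.0044

Write σ_i for s''(x_i). With h_i = 2, 2, 3 and divided differences Δ_i = -13/2, 6, 2/3, the continuity of s' gives the tridiagonal system
  2·σ_0 + 8·σ_1 + 2·σ_2 = 6(Δ_1 - Δ_0) = 75
  2·σ_1 + 10·σ_2 + 3·σ_3 = 6(Δ_2 - Δ_1) = -32
Natural end conditions: σ_0 = σ_3 = 0.
Hence σ_0 = 0, σ_1 = 407/38, σ_2 = -203/38, σ_3 = 0.
On [3, 6], s'(x) = b_2 + 2c_2·(x - 3) + 3d_2·(x - 3)² with b_2 = Δ_2 - h_2(2σ_2 + σ_3)/6 = 685/114, c_2 = σ_2/2 = -203/76, d_2 = (σ_3 - σ_2)/(6h_2) = 203/684. So s'(6) = -457/228.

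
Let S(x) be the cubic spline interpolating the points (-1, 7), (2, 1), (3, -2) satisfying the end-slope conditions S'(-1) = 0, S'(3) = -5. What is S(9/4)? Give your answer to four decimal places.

0.4492

Put M_i = S'' at the i-th knot. Here h = (3, 1) and Δ = (-2, -3), so the interior equations h_(i-1)·M_(i-1) + 2(h_(i-1)+h_i)·M_i + h_i·M_(i+1) = 6(Δ_i − Δ_(i-1)) read
  3·M_0 + 8·M_1 + 1·M_2 = 6(Δ_1 - Δ_0) = -6
Clamped end conditions give two more equations: 2h_0·M_0 + h_0·M_1 = 6(Δ_0 - S'(-1)) = -12 and h_1·M_1 + 2h_1·M_2 = 6(S'(3) - Δ_1) = -12.
Solving the tridiagonal system: M_0 = -5/2, M_1 = 1, M_2 = -13/2.
On [2, 3], S(x) = 1 - 9/4·(x - 2) + 1/2·(x - 2)² - 5/4·(x - 2)³.
With (x - 2) = 1/4: S(9/4) = 115/256.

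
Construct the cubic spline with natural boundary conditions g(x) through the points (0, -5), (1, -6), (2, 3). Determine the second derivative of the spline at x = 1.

15

Put m_i = g'' at the i-th knot. Here h = (1, 1) and Δ = (-1, 9), so the interior equations h_(i-1)·m_(i-1) + 2(h_(i-1)+h_i)·m_i + h_i·m_(i+1) = 6(Δ_i − Δ_(i-1)) read
  1·m_0 + 4·m_1 + 1·m_2 = 6(Δ_1 - Δ_0) = 60
Natural end conditions: m_0 = m_2 = 0.
Solving: m_0 = 0, m_1 = 15, m_2 = 0.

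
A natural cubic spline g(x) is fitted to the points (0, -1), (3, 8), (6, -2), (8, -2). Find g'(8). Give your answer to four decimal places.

Let m_i = g''(x_i). Step sizes h_i = 3, 3, 2; slopes of the chords Δ_i = (y_(i+1) - y_i)/h_i = 3, -10/3, 0.
  3·m_0 + 12·m_1 + 3·m_2 = 6(Δ_1 - Δ_0) = -38
  3·m_1 + 10·m_2 + 2·m_3 = 6(Δ_2 - Δ_1) = 20
Natural end conditions: m_0 = m_3 = 0.
Forward elimination and back-substitution give m_0 = 0, m_1 = -440/111, m_2 = 118/37, m_3 = 0.
On [6, 8], g'(x) = b_2 + 2c_2·(x - 6) + 3d_2·(x - 6)² with b_2 = Δ_2 - h_2(2m_2 + m_3)/6 = -236/111, c_2 = m_2/2 = 59/37, d_2 = (m_3 - m_2)/(6h_2) = -59/222. So g'(8) = 118/111.

1.0631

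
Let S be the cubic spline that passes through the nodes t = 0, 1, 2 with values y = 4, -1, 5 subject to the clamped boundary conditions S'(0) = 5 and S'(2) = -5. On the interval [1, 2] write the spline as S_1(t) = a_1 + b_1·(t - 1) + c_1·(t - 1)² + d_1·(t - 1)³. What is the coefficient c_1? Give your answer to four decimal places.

Write M_i for S''(x_i). With h_i = 1, 1 and divided differences Δ_i = -5, 6, the continuity of S' gives the tridiagonal system
  1·M_0 + 4·M_1 + 1·M_2 = 6(Δ_1 - Δ_0) = 66
Clamped end conditions give two more equations: 2h_0·M_0 + h_0·M_1 = 6(Δ_0 - S'(0)) = -60 and h_1·M_1 + 2h_1·M_2 = 6(S'(2) - Δ_1) = -66.
Hence M_0 = -103/2, M_1 = 43, M_2 = -109/2.
On [1, 2], with S_1(t) = a_1 + b_1·(t - 1) + c_1·(t - 1)² + d_1·(t - 1)³: c_1 = M_1/2 = 43/2, d_1 = (M_2 - M_1)/(6h_1) = -65/4, b_1 = Δ_1 - h_1(2M_1 + M_2)/6 = 3/4.

21.5000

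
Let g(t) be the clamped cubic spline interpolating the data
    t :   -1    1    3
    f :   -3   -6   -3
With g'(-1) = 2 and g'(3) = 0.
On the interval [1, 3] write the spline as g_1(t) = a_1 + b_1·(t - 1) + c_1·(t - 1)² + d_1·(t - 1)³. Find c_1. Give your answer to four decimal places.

With M_i denoting the second derivative at x_i, h_i = 2, 2, and Δ_i = (y_(i+1) − y_i)/h_i = -3/2, 3/2:
  2·M_0 + 8·M_1 + 2·M_2 = 6(Δ_1 - Δ_0) = 18
Clamped end conditions give two more equations: 2h_0·M_0 + h_0·M_1 = 6(Δ_0 - g'(-1)) = -21 and h_1·M_1 + 2h_1·M_2 = 6(g'(3) - Δ_1) = -9.
Solving the tridiagonal system: M_0 = -8, M_1 = 11/2, M_2 = -5.
On [1, 3], with g_1(t) = a_1 + b_1·(t - 1) + c_1·(t - 1)² + d_1·(t - 1)³: c_1 = M_1/2 = 11/4, d_1 = (M_2 - M_1)/(6h_1) = -7/8, b_1 = Δ_1 - h_1(2M_1 + M_2)/6 = -1/2.

2.7500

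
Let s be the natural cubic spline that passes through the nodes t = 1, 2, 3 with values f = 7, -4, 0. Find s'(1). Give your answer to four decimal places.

-14.7500

Let σ_i = s''(x_i). Step sizes h_i = 1, 1; slopes of the chords Δ_i = (y_(i+1) - y_i)/h_i = -11, 4.
  1·σ_0 + 4·σ_1 + 1·σ_2 = 6(Δ_1 - Δ_0) = 90
Natural end conditions: σ_0 = σ_2 = 0.
Solving: σ_0 = 0, σ_1 = 45/2, σ_2 = 0.
On [1, 2], s'(t) = b_0 + 2c_0·(t - 1) + 3d_0·(t - 1)² with b_0 = Δ_0 - h_0(2σ_0 + σ_1)/6 = -59/4, c_0 = σ_0/2 = 0, d_0 = (σ_1 - σ_0)/(6h_0) = 15/4. So s'(1) = -59/4.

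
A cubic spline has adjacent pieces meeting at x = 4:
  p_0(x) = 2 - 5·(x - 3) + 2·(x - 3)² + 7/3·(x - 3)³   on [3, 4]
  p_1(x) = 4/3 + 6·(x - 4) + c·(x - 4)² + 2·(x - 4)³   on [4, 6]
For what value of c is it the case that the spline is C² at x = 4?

9

p_0''(x) = 4 + 14·(x - 3), so p_0''(4) = 18. On the right, p_1''(4) = 2c, so c = 9.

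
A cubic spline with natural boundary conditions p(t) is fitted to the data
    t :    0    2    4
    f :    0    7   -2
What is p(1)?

Let σ_i = p''(x_i). Step sizes h_i = 2, 2; slopes of the chords Δ_i = (y_(i+1) - y_i)/h_i = 7/2, -9/2.
  2·σ_0 + 8·σ_1 + 2·σ_2 = 6(Δ_1 - Δ_0) = -48
Natural end conditions: σ_0 = σ_2 = 0.
Forward elimination and back-substitution give σ_0 = 0, σ_1 = -6, σ_2 = 0.
On [0, 2], p(t) = 0 + 11/2·t + 0·t² - 1/2·t³.
With t = 1: p(1) = 5.

5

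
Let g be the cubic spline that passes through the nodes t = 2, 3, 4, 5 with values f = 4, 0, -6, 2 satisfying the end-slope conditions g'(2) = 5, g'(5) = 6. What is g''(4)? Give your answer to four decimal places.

Put M_i = g'' at the i-th knot. Here h = (1, 1, 1) and Δ = (-4, -6, 8), so the interior equations h_(i-1)·M_(i-1) + 2(h_(i-1)+h_i)·M_i + h_i·M_(i+1) = 6(Δ_i − Δ_(i-1)) read
  1·M_0 + 4·M_1 + 1·M_2 = 6(Δ_1 - Δ_0) = -12
  1·M_1 + 4·M_2 + 1·M_3 = 6(Δ_2 - Δ_1) = 84
Clamped end conditions give two more equations: 2h_0·M_0 + h_0·M_1 = 6(Δ_0 - g'(2)) = -54 and h_2·M_2 + 2h_2·M_3 = 6(g'(5) - Δ_2) = -12.
Solving the tridiagonal system: M_0 = -76/3, M_1 = -10/3, M_2 = 80/3, M_3 = -58/3.

26.6667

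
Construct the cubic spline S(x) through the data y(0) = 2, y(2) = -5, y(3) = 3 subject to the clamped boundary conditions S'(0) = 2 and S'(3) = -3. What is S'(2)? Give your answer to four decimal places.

6.9167

With M_i denoting the second derivative at x_i, h_i = 2, 1, and Δ_i = (y_(i+1) − y_i)/h_i = -7/2, 8:
  2·M_0 + 6·M_1 + 1·M_2 = 6(Δ_1 - Δ_0) = 69
Clamped end conditions give two more equations: 2h_0·M_0 + h_0·M_1 = 6(Δ_0 - S'(0)) = -33 and h_1·M_1 + 2h_1·M_2 = 6(S'(3) - Δ_1) = -66.
Solving the tridiagonal system: M_0 = -257/12, M_1 = 79/3, M_2 = -277/6.
On [2, 3], S'(x) = b_1 + 2c_1·(x - 2) + 3d_1·(x - 2)² with b_1 = Δ_1 - h_1(2M_1 + M_2)/6 = 83/12, c_1 = M_1/2 = 79/6, d_1 = (M_2 - M_1)/(6h_1) = -145/12. So S'(2) = 83/12.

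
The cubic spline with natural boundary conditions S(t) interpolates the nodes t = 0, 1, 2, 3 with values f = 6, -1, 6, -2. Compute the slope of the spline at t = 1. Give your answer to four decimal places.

Let m_i = S''(x_i). Step sizes h_i = 1, 1, 1; slopes of the chords Δ_i = (y_(i+1) - y_i)/h_i = -7, 7, -8.
  1·m_0 + 4·m_1 + 1·m_2 = 6(Δ_1 - Δ_0) = 84
  1·m_1 + 4·m_2 + 1·m_3 = 6(Δ_2 - Δ_1) = -90
Natural end conditions: m_0 = m_3 = 0.
Solving the tridiagonal system: m_0 = 0, m_1 = 142/5, m_2 = -148/5, m_3 = 0.
On [1, 2], S'(t) = b_1 + 2c_1·(t - 1) + 3d_1·(t - 1)² with b_1 = Δ_1 - h_1(2m_1 + m_2)/6 = 37/15, c_1 = m_1/2 = 71/5, d_1 = (m_2 - m_1)/(6h_1) = -29/3. So S'(1) = 37/15.

2.4667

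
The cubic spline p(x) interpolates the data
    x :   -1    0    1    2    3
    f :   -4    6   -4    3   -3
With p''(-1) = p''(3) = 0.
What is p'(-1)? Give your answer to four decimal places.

16.8036

Write σ_i for p''(x_i). With h_i = 1, 1, 1, 1 and divided differences Δ_i = 10, -10, 7, -6, the continuity of p' gives the tridiagonal system
  1·σ_0 + 4·σ_1 + 1·σ_2 = 6(Δ_1 - Δ_0) = -120
  1·σ_1 + 4·σ_2 + 1·σ_3 = 6(Δ_2 - Δ_1) = 102
  1·σ_2 + 4·σ_3 + 1·σ_4 = 6(Δ_3 - Δ_2) = -78
Natural end conditions: σ_0 = σ_4 = 0.
Solving: σ_0 = 0, σ_1 = -1143/28, σ_2 = 303/7, σ_3 = -849/28, σ_4 = 0.
On [-1, 0], p'(x) = b_0 + 2c_0·(x + 1) + 3d_0·(x + 1)² with b_0 = Δ_0 - h_0(2σ_0 + σ_1)/6 = 941/56, c_0 = σ_0/2 = 0, d_0 = (σ_1 - σ_0)/(6h_0) = -381/56. So p'(-1) = 941/56.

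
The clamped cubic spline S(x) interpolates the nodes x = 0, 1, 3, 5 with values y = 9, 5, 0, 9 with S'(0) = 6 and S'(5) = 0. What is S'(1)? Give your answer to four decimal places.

Put m_i = S'' at the i-th knot. Here h = (1, 2, 2) and Δ = (-4, -5/2, 9/2), so the interior equations h_(i-1)·m_(i-1) + 2(h_(i-1)+h_i)·m_i + h_i·m_(i+1) = 6(Δ_i − Δ_(i-1)) read
  1·m_0 + 6·m_1 + 2·m_2 = 6(Δ_1 - Δ_0) = 9
  2·m_1 + 8·m_2 + 2·m_3 = 6(Δ_2 - Δ_1) = 42
Clamped end conditions give two more equations: 2h_0·m_0 + h_0·m_1 = 6(Δ_0 - S'(0)) = -60 and h_2·m_2 + 2h_2·m_3 = 6(S'(5) - Δ_2) = -27.
Forward elimination and back-substitution give m_0 = -744/23, m_1 = 108/23, m_2 = 303/46, m_3 = -231/23.
On [1, 3], S'(x) = b_1 + 2c_1·(x - 1) + 3d_1·(x - 1)² with b_1 = Δ_1 - h_1(2m_1 + m_2)/6 = -180/23, c_1 = m_1/2 = 54/23, d_1 = (m_2 - m_1)/(6h_1) = 29/184. So S'(1) = -180/23.

-7.8261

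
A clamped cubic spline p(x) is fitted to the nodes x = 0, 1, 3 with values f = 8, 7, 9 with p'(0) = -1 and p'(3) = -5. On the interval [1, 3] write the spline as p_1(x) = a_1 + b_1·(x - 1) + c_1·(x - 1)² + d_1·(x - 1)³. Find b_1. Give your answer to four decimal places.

Put M_i = p'' at the i-th knot. Here h = (1, 2) and Δ = (-1, 1), so the interior equations h_(i-1)·M_(i-1) + 2(h_(i-1)+h_i)·M_i + h_i·M_(i+1) = 6(Δ_i − Δ_(i-1)) read
  1·M_0 + 6·M_1 + 2·M_2 = 6(Δ_1 - Δ_0) = 12
Clamped end conditions give two more equations: 2h_0·M_0 + h_0·M_1 = 6(Δ_0 - p'(0)) = 0 and h_1·M_1 + 2h_1·M_2 = 6(p'(3) - Δ_1) = -36.
Solving: M_0 = -10/3, M_1 = 20/3, M_2 = -37/3.
On [1, 3], with p_1(x) = a_1 + b_1·(x - 1) + c_1·(x - 1)² + d_1·(x - 1)³: c_1 = M_1/2 = 10/3, d_1 = (M_2 - M_1)/(6h_1) = -19/12, b_1 = Δ_1 - h_1(2M_1 + M_2)/6 = 2/3.

0.6667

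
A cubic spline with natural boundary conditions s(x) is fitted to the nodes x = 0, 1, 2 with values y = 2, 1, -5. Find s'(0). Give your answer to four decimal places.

With m_i denoting the second derivative at x_i, h_i = 1, 1, and Δ_i = (y_(i+1) − y_i)/h_i = -1, -6:
  1·m_0 + 4·m_1 + 1·m_2 = 6(Δ_1 - Δ_0) = -30
Natural end conditions: m_0 = m_2 = 0.
Solving: m_0 = 0, m_1 = -15/2, m_2 = 0.
On [0, 1], s'(x) = b_0 + 2c_0·x + 3d_0·x² with b_0 = Δ_0 - h_0(2m_0 + m_1)/6 = 1/4, c_0 = m_0/2 = 0, d_0 = (m_1 - m_0)/(6h_0) = -5/4. So s'(0) = 1/4.

0.2500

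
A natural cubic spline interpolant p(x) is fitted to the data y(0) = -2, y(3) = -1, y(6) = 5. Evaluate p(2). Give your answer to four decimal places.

Write σ_i for p''(x_i). With h_i = 3, 3 and divided differences Δ_i = 1/3, 2, the continuity of p' gives the tridiagonal system
  3·σ_0 + 12·σ_1 + 3·σ_2 = 6(Δ_1 - Δ_0) = 10
Natural end conditions: σ_0 = σ_2 = 0.
Solving: σ_0 = 0, σ_1 = 5/6, σ_2 = 0.
On [0, 3], p(x) = -2 - 1/12·x + 0·x² + 5/108·x³.
With x = 2: p(2) = -97/54.

-1.7963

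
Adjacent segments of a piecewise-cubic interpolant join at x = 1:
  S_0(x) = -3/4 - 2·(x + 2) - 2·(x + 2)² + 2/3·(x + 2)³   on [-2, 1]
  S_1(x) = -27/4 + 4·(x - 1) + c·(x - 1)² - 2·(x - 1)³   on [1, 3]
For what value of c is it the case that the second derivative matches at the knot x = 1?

4

S_0''(x) = -4 + 4·(x + 2), so S_0''(1) = 8. On the right, S_1''(1) = 2c, so c = 4.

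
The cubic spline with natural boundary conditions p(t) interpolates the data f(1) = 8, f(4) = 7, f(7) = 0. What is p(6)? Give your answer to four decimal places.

Put M_i = p'' at the i-th knot. Here h = (3, 3) and Δ = (-1/3, -7/3), so the interior equations h_(i-1)·M_(i-1) + 2(h_(i-1)+h_i)·M_i + h_i·M_(i+1) = 6(Δ_i − Δ_(i-1)) read
  3·M_0 + 12·M_1 + 3·M_2 = 6(Δ_1 - Δ_0) = -12
Natural end conditions: M_0 = M_2 = 0.
Hence M_0 = 0, M_1 = -1, M_2 = 0.
On [4, 7], p(t) = 7 - 4/3·(t - 4) - 1/2·(t - 4)² + 1/18·(t - 4)³.
With (t - 4) = 2: p(6) = 25/9.

2.7778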